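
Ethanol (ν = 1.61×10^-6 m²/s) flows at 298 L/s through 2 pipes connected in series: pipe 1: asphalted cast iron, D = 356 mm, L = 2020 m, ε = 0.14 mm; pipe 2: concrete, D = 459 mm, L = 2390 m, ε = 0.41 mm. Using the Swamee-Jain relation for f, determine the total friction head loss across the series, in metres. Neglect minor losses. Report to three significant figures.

H ≈ 60.7 m

Pipe 1: V = 2.994 m/s, Re = 6.62×10^5, ε/D = 3.93×10^-4, f = 0.01682, h_1 = f(L/D)V²/2g = 43.59 m
Pipe 2: V = 1.801 m/s, Re = 5.13×10^5, ε/D = 8.93×10^-4, f = 0.01986, h_2 = f(L/D)V²/2g = 17.09 m
Series → Q common, losses add: H = Σh = 60.68 m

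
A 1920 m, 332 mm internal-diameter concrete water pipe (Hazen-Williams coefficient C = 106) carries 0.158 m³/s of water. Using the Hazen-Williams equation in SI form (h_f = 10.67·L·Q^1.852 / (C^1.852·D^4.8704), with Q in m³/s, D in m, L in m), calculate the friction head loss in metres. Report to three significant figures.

h_f = 10.67·1920·0.158^1.852 / (106^1.852·0.332^4.8704) = 25.63 m

h_f ≈ 25.6 m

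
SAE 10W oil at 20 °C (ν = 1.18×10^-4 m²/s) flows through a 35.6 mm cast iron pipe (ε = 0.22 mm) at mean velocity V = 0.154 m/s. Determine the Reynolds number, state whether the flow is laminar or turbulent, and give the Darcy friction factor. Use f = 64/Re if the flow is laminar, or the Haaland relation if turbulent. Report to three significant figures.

Re = VD/ν = 0.1540·0.0356/1.18×10^-4 = 46.5
Re < 2300 → laminar → f = 64/Re = 1.377

Re ≈ 46.5; laminar; f = 64/Re ≈ 1.38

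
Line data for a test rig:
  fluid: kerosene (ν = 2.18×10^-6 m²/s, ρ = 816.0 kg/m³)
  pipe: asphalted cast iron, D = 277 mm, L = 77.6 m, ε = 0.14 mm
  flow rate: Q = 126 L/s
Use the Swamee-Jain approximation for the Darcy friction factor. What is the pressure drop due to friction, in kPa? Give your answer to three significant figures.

Δp ≈ 9.26 kPa

V = 4Q/(πD²) = 4·0.126/(π·0.277²) = 2.091 m/s
Re = VD/ν = 2.091·0.277/2.18×10^-6 = 2.66×10^5 → turbulent
ε/D = 0.14/277 = 5.05×10^-4
Swamee-Jain: f = 0.01852
h_f = f(L/D)V²/(2g) = 0.01852·(77.6/0.277)·2.091²/(2·9.81) = 1.156 m
Δp = ρg·h_f = 816.0·9.81·1.156 = 9.255 kPa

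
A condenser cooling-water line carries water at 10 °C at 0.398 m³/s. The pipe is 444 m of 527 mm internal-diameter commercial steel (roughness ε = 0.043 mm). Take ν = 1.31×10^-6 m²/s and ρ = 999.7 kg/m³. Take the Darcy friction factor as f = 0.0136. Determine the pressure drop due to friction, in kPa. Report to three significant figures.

Δp ≈ 19.1 kPa

V = 4Q/(πD²) = 4·0.398/(π·0.527²) = 1.825 m/s
h_f = f(L/D)V²/(2g) = 0.01360·(444/0.527)·1.825²/(2·9.81) = 1.944 m
Δp = ρg·h_f = 999.7·9.81·1.944 = 19.07 kPa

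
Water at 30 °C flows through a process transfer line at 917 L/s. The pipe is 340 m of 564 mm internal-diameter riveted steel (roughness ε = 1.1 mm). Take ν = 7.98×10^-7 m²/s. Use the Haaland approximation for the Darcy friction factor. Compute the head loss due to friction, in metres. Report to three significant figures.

V = 4Q/(πD²) = 4·0.917/(π·0.564²) = 3.670 m/s
Re = VD/ν = 3.670·0.564/7.98×10^-7 = 2.59×10^6 → turbulent
ε/D = 1.1/564 = 0.00195
Haaland: f = 0.02338
h_f = f(L/D)V²/(2g) = 0.02338·(340/0.564)·3.670²/(2·9.81) = 9.676 m

h_f ≈ 9.68 m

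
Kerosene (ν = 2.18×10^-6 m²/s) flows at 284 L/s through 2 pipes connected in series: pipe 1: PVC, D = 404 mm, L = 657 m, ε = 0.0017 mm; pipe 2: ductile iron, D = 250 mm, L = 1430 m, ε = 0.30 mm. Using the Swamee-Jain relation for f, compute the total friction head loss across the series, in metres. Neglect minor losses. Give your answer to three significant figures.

Pipe 1: V = 2.215 m/s, Re = 4.11×10^5, ε/D = 4.21×10^-6, f = 0.01362, h_1 = f(L/D)V²/2g = 5.543 m
Pipe 2: V = 5.786 m/s, Re = 6.63×10^5, ε/D = 0.00120, f = 0.02104, h_2 = f(L/D)V²/2g = 205.3 m
Series → Q common, losses add: H = Σh = 210.9 m

H ≈ 211 m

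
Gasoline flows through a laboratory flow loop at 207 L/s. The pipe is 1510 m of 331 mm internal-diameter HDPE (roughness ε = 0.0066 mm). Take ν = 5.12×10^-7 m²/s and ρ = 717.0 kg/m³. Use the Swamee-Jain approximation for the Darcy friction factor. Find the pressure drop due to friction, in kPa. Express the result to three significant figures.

Δp ≈ 108 kPa

V = 4Q/(πD²) = 4·0.207/(π·0.331²) = 2.406 m/s
Re = VD/ν = 2.406·0.331/5.12×10^-7 = 1.56×10^6 → turbulent
ε/D = 0.0066/331 = 1.99×10^-5
Swamee-Jain: f = 0.01140
h_f = f(L/D)V²/(2g) = 0.01140·(1510/0.331)·2.406²/(2·9.81) = 15.34 m
Δp = ρg·h_f = 717.0·9.81·15.34 = 107.9 kPa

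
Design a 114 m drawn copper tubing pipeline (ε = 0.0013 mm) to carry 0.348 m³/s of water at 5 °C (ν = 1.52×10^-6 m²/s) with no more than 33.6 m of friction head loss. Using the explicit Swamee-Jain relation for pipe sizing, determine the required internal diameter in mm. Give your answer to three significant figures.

Swamee-Jain (Type III): D = 0.66·[ε^1.25·(LQ²/(gh_f))^4.75 + ν·Q^9.4·(L/(gh_f))^5.2]^0.04
LQ²/(gh_f) = 0.04188; L/(gh_f) = 0.3459
Term 1 = ε^1.25·(…)^4.75 = 1.25×10^-14; Term 2 = ν·Q^9.4·(…)^5.2 = 2.99×10^-13
D = 0.66·(1.25×10^-14 + 2.99×10^-13)^0.04 = 0.2086 m = 209 mm
Check: V = 10.2 m/s, Re = 1.40×10^6, f = 0.01117, h_f = 32.3 m ≈ 33.6 m ✓

D ≈ 209 mm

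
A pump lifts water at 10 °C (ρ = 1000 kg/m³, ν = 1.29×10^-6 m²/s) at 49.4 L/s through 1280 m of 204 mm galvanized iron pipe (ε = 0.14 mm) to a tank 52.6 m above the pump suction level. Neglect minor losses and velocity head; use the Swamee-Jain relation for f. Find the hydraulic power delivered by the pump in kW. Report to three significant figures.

V = 4Q/(πD²) = 1.511 m/s; Re = 2.39×10^5; ε/D = 6.86×10^-4; f = 0.01960
h_f = f(L/D)V²/2g = 14.32 m
Total head H = z + h_f = 52.6 + 14.32 = 66.92 m
P_hyd = ρgQH = 1000·9.81·0.0494·66.92 = 32.43 kW

P_hyd ≈ 32.4 kW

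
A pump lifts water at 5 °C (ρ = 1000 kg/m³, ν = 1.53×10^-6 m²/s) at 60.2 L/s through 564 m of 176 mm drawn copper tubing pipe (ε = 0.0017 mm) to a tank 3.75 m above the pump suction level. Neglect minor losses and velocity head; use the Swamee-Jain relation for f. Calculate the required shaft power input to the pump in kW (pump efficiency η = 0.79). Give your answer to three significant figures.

V = 4Q/(πD²) = 2.474 m/s; Re = 2.85×10^5; ε/D = 9.66×10^-6; f = 0.01463
h_f = f(L/D)V²/2g = 14.63 m
Total head H = z + h_f = 3.75 + 14.63 = 18.38 m
P_hyd = ρgQH = 1000·9.81·0.0602·18.38 = 10.85 kW
P_shaft = P_hyd/η = 10.85/0.79 = 13.74 kW

P_shaft ≈ 13.7 kW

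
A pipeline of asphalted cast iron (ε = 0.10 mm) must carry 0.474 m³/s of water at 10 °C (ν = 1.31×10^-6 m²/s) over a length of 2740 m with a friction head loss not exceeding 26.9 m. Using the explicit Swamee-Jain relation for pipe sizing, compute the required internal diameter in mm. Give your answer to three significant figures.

D ≈ 496 mm

Swamee-Jain (Type III): D = 0.66·[ε^1.25·(LQ²/(gh_f))^4.75 + ν·Q^9.4·(L/(gh_f))^5.2]^0.04
LQ²/(gh_f) = 2.333; L/(gh_f) = 10.38
Term 1 = ε^1.25·(…)^4.75 = 5.59×10^-4; Term 2 = ν·Q^9.4·(…)^5.2 = 2.26×10^-4
D = 0.66·(5.59×10^-4 + 2.26×10^-4)^0.04 = 0.4958 m = 496 mm
Check: V = 2.45 m/s, Re = 9.29×10^5, f = 0.01485, h_f = 25.2 m ≈ 26.9 m ✓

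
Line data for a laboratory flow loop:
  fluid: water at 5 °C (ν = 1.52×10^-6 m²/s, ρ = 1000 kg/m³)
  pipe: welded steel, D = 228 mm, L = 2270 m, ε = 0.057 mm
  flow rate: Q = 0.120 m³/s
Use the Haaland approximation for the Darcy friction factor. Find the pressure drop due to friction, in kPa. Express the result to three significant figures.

V = 4Q/(πD²) = 4·0.120/(π·0.228²) = 2.939 m/s
Re = VD/ν = 2.939·0.228/1.52×10^-6 = 4.41×10^5 → turbulent
ε/D = 0.057/228 = 2.50×10^-4
Haaland: f = 0.01589
h_f = f(L/D)V²/(2g) = 0.01589·(2270/0.228)·2.939²/(2·9.81) = 69.65 m
Δp = ρg·h_f = 1000·9.81·69.65 = 683.3 kPa

Δp ≈ 683 kPa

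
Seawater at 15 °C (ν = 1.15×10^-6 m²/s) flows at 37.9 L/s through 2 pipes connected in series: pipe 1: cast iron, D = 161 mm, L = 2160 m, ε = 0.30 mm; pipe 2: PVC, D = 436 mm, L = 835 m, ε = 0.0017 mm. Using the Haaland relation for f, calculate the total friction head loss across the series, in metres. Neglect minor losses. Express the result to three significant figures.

H ≈ 56.2 m

Pipe 1: V = 1.862 m/s, Re = 2.61×10^5, ε/D = 0.00186, f = 0.02367, h_1 = f(L/D)V²/2g = 56.10 m
Pipe 2: V = 0.2538 m/s, Re = 9.62×10^4, ε/D = 3.90×10^-6, f = 0.01798, h_2 = f(L/D)V²/2g = 0.1131 m
Series → Q common, losses add: H = Σh = 56.21 m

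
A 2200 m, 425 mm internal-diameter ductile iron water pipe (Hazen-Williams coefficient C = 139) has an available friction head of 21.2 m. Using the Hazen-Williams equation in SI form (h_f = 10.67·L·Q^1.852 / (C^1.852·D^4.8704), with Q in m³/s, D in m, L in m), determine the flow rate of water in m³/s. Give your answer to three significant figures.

Q ≈ 0.333 m³/s

Rearranging: Q = [h_f·C^1.852·D^4.8704 / (10.67·L)]^(1/1.852)
Q = [21.2·139^1.852·0.425^4.8704 / (10.67·2200)]^0.540 = 0.3326 m³/s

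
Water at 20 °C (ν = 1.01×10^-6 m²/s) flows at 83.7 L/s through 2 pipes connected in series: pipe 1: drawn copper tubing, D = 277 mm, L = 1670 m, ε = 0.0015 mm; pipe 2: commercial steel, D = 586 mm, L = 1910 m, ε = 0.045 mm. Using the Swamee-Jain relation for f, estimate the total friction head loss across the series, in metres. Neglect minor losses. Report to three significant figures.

H ≈ 8.46 m

Pipe 1: V = 1.389 m/s, Re = 3.81×10^5, ε/D = 5.42×10^-6, f = 0.01383, h_1 = f(L/D)V²/2g = 8.196 m
Pipe 2: V = 0.3103 m/s, Re = 1.80×10^5, ε/D = 7.68×10^-5, f = 0.01649, h_2 = f(L/D)V²/2g = 0.2638 m
Series → Q common, losses add: H = Σh = 8.459 m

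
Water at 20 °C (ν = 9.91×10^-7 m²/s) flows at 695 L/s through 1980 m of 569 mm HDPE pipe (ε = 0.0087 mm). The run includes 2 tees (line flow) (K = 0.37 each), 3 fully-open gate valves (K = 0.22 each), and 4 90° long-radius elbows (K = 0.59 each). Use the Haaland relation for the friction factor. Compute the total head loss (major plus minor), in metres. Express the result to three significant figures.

H_L ≈ 16.2 m

V = 4Q/(πD²) = 2.733 m/s; V²/2g = 0.3808 m
Re = 1.57×10^6, ε/D = 1.53×10^-5 → f = 0.01114 (Haaland)
Major: h_f = f(L/D)·V²/2g = 0.01114·3480·0.3808 = 14.76 m
Minor: ΣK = 3.76; h_m = ΣK·V²/2g = 1.432 m
Total H_L = 14.76 + 1.432 = 16.19 m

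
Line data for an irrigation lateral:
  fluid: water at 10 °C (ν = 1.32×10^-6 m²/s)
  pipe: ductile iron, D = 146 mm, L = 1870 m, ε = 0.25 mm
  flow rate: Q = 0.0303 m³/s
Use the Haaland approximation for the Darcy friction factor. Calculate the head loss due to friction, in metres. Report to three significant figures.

h_f ≈ 50.0 m

V = 4Q/(πD²) = 4·0.0303/(π·0.146²) = 1.810 m/s
Re = VD/ν = 1.810·0.146/1.32×10^-6 = 2.00×10^5 → turbulent
ε/D = 0.25/146 = 0.00171
Haaland: f = 0.02340
h_f = f(L/D)V²/(2g) = 0.02340·(1870/0.146)·1.810²/(2·9.81) = 50.03 m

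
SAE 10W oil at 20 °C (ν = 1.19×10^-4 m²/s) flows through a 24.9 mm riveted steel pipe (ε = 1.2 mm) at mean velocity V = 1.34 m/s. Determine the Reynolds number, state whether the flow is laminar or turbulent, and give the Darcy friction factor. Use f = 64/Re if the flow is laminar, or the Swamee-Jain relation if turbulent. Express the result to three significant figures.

Re ≈ 280; laminar; f = 64/Re ≈ 0.228

Re = VD/ν = 1.340·0.0249/1.19×10^-4 = 280
Re < 2300 → laminar → f = 64/Re = 0.2283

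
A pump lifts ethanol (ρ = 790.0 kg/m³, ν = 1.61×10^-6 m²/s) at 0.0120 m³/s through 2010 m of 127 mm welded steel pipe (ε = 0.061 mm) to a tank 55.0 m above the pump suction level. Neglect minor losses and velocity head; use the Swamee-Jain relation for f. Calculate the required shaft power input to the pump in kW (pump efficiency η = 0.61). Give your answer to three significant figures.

P_shaft ≈ 10.7 kW

V = 4Q/(πD²) = 0.9473 m/s; Re = 7.47×10^4; ε/D = 4.80×10^-4; f = 0.02117
h_f = f(L/D)V²/2g = 15.32 m
Total head H = z + h_f = 55.0 + 15.32 = 70.32 m
P_hyd = ρgQH = 790.0·9.81·0.0120·70.32 = 6.540 kW
P_shaft = P_hyd/η = 6.540/0.61 = 10.72 kW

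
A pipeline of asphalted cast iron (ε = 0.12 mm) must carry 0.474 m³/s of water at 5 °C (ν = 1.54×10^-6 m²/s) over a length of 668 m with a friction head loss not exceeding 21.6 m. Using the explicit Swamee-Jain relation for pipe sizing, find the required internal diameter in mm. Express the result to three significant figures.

D ≈ 397 mm

Swamee-Jain (Type III): D = 0.66·[ε^1.25·(LQ²/(gh_f))^4.75 + ν·Q^9.4·(L/(gh_f))^5.2]^0.04
LQ²/(gh_f) = 0.7083; L/(gh_f) = 3.152
Term 1 = ε^1.25·(…)^4.75 = 2.44×10^-6; Term 2 = ν·Q^9.4·(…)^5.2 = 5.41×10^-7
D = 0.66·(2.44×10^-6 + 5.41×10^-7)^0.04 = 0.3968 m = 397 mm
Check: V = 3.83 m/s, Re = 9.88×10^5, f = 0.01579, h_f = 19.9 m ≈ 21.6 m ✓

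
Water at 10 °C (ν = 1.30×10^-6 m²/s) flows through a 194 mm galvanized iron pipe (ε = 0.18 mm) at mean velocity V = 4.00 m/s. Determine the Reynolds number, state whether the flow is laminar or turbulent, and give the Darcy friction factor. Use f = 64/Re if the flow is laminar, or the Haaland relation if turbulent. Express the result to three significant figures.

Re ≈ 5.97×10^5; turbulent; f ≈ 0.0198

Re = VD/ν = 4.000·0.194/1.30×10^-6 = 5.97×10^5
Re > 4000 → turbulent; ε/D = 9.28×10^-4
Haaland: f = 0.01979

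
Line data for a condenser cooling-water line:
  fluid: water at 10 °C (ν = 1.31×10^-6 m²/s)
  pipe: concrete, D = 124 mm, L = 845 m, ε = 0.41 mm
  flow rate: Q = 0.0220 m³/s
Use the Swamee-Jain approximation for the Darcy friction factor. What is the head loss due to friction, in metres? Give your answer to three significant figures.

h_f ≈ 32.1 m

V = 4Q/(πD²) = 4·0.0220/(π·0.124²) = 1.822 m/s
Re = VD/ν = 1.822·0.124/1.31×10^-6 = 1.72×10^5 → turbulent
ε/D = 0.41/124 = 0.00331
Swamee-Jain: f = 0.02782
h_f = f(L/D)V²/(2g) = 0.02782·(845/0.124)·1.822²/(2·9.81) = 32.06 m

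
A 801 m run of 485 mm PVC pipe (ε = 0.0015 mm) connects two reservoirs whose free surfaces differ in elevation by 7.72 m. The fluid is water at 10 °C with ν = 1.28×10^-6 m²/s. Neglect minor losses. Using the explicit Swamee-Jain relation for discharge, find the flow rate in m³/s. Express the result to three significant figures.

Swamee-Jain (Type II): Q = -0.965·√(gD⁵h_f/L)·ln[ε/(3.7D) + √(3.17ν²L/(gD³h_f))]
√(gD⁵h_f/L) = √(9.81·0.485⁵·7.72/801) = 0.05037
ε/(3.7D) = 8.36×10^-7; √(3.17ν²L/(gD³h_f)) = 2.19×10^-5
Q = -0.965·0.05037·ln(2.278×10^-5) = 0.5196 m³/s
Check: V = 2.81 m/s, Re = 1.07×10^6, f = 0.01156, h_f = 7.70 m ≈ 7.72 m ✓

Q ≈ 0.520 m³/s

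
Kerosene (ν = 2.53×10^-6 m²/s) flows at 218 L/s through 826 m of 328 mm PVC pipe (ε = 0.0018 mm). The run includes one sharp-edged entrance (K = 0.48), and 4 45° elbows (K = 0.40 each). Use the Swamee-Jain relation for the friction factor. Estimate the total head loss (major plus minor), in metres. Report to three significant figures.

H_L ≈ 12.8 m

V = 4Q/(πD²) = 2.580 m/s; V²/2g = 0.3393 m
Re = 3.34×10^5, ε/D = 5.49×10^-6 → f = 0.01415 (Swamee-Jain)
Major: h_f = f(L/D)·V²/2g = 0.01415·2518·0.3393 = 12.09 m
Minor: ΣK = 2.08; h_m = ΣK·V²/2g = 0.7057 m
Total H_L = 12.09 + 0.7057 = 12.80 m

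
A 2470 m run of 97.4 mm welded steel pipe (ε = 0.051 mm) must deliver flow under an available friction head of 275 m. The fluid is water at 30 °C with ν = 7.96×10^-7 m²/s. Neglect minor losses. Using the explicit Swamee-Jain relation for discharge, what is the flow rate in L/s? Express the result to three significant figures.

Q ≈ 25.6 L/s

Swamee-Jain (Type II): Q = -0.965·√(gD⁵h_f/L)·ln[ε/(3.7D) + √(3.17ν²L/(gD³h_f))]
√(gD⁵h_f/L) = √(9.81·0.0974⁵·275/2470) = 0.003094
ε/(3.7D) = 1.42×10^-4; √(3.17ν²L/(gD³h_f)) = 4.46×10^-5
Q = -0.965·0.003094·ln(1.861×10^-4) = 0.02565 m³/s
Check: V = 3.44 m/s, Re = 4.21×10^5, f = 0.01808, h_f = 277 m ≈ 275 m ✓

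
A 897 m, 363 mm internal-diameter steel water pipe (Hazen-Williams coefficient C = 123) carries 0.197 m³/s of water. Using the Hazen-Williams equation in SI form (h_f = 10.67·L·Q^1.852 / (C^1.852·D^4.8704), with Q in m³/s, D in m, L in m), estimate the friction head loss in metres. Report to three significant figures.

h_f ≈ 8.86 m

h_f = 10.67·897·0.197^1.852 / (123^1.852·0.363^4.8704) = 8.856 m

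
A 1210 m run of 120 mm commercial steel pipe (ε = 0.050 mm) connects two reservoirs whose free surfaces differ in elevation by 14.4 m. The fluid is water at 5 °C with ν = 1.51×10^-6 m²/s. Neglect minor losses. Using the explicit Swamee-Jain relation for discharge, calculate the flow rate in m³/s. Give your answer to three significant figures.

Q ≈ 0.0133 m³/s

Swamee-Jain (Type II): Q = -0.965·√(gD⁵h_f/L)·ln[ε/(3.7D) + √(3.17ν²L/(gD³h_f))]
√(gD⁵h_f/L) = √(9.81·0.120⁵·14.4/1210) = 0.001704
ε/(3.7D) = 1.13×10^-4; √(3.17ν²L/(gD³h_f)) = 1.89×10^-4
Q = -0.965·0.001704·ln(3.019×10^-4) = 0.01333 m³/s
Check: V = 1.18 m/s, Re = 9.37×10^4, f = 0.02023, h_f = 14.4 m ≈ 14.4 m ✓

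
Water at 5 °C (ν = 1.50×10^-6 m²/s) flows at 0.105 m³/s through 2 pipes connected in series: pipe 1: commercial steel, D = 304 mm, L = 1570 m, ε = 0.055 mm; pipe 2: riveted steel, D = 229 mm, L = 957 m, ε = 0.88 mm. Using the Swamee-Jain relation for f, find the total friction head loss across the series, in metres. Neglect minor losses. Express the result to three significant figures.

H ≈ 48.4 m

Pipe 1: V = 1.447 m/s, Re = 2.93×10^5, ε/D = 1.81×10^-4, f = 0.01620, h_1 = f(L/D)V²/2g = 8.922 m
Pipe 2: V = 2.549 m/s, Re = 3.89×10^5, ε/D = 0.00384, f = 0.02850, h_2 = f(L/D)V²/2g = 39.45 m
Series → Q common, losses add: H = Σh = 48.37 m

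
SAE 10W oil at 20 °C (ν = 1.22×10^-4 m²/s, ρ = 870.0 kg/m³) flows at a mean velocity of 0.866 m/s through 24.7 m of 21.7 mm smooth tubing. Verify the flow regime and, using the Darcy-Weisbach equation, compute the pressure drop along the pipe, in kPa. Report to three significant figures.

Δp ≈ 154 kPa

Re = VD/ν = 0.866·0.02170/1.22×10^-4 = 154 → laminar (Re < 2300)
f = 64/Re = 0.4155
h_f = f(L/D)V²/(2g) = 0.4155·(24.7/0.02170)·0.866²/(2·9.81) = 18.08 m
Δp = ρg·h_f = 870.0·9.81·18.08 = 154.3 kPa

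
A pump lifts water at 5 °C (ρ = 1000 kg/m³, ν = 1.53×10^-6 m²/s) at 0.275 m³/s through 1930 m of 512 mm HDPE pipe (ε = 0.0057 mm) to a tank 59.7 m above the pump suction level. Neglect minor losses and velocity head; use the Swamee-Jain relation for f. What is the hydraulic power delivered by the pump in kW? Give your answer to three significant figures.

V = 4Q/(πD²) = 1.336 m/s; Re = 4.47×10^5; ε/D = 1.11×10^-5; f = 0.01352
h_f = f(L/D)V²/2g = 4.636 m
Total head H = z + h_f = 59.7 + 4.636 = 64.34 m
P_hyd = ρgQH = 1000·9.81·0.275·64.34 = 173.6 kW

P_hyd ≈ 174 kW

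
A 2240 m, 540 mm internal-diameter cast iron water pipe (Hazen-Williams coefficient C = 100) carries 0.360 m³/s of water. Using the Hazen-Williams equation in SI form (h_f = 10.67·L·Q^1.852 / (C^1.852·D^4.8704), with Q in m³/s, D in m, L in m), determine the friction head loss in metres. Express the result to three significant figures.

h_f = 10.67·2240·0.360^1.852 / (100^1.852·0.540^4.8704) = 14.32 m

h_f ≈ 14.3 m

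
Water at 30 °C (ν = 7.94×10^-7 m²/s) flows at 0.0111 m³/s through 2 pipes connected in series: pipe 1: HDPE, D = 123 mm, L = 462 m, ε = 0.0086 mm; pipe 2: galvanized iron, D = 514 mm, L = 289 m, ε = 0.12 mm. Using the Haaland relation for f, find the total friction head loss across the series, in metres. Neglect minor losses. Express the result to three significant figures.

H ≈ 2.83 m

Pipe 1: V = 0.9342 m/s, Re = 1.45×10^5, ε/D = 6.99×10^-5, f = 0.01691, h_1 = f(L/D)V²/2g = 2.825 m
Pipe 2: V = 0.05349 m/s, Re = 3.46×10^4, ε/D = 2.33×10^-4, f = 0.02310, h_2 = f(L/D)V²/2g = 0.001894 m
Series → Q common, losses add: H = Σh = 2.827 m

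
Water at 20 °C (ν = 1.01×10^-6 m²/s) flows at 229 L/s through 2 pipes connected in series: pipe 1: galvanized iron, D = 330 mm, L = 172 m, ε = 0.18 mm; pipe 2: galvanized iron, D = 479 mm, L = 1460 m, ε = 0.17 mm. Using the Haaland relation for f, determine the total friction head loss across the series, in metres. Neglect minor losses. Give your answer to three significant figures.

H ≈ 7.46 m

Pipe 1: V = 2.677 m/s, Re = 8.75×10^5, ε/D = 5.45×10^-4, f = 0.01753, h_1 = f(L/D)V²/2g = 3.339 m
Pipe 2: V = 1.271 m/s, Re = 6.03×10^5, ε/D = 3.55×10^-4, f = 0.01642, h_2 = f(L/D)V²/2g = 4.118 m
Series → Q common, losses add: H = Σh = 7.457 m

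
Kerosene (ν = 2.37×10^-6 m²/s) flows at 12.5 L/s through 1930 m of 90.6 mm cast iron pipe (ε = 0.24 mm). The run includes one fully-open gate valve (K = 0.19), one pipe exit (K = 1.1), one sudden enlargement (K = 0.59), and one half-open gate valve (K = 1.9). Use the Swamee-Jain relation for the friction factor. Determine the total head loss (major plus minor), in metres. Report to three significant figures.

H_L ≈ 113 m

V = 4Q/(πD²) = 1.939 m/s; V²/2g = 0.1916 m
Re = 7.41×10^4, ε/D = 0.00265 → f = 0.02740 (Swamee-Jain)
Major: h_f = f(L/D)·V²/2g = 0.02740·21302·0.1916 = 111.8 m
Minor: ΣK = 3.78; h_m = ΣK·V²/2g = 0.7243 m
Total H_L = 111.8 + 0.7243 = 112.6 m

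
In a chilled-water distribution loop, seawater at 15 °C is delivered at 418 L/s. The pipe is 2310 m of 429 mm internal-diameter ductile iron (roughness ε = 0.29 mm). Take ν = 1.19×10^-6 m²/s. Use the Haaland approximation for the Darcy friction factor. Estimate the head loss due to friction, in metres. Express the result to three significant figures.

h_f ≈ 41.9 m

V = 4Q/(πD²) = 4·0.418/(π·0.429²) = 2.892 m/s
Re = VD/ν = 2.892·0.429/1.19×10^-6 = 1.04×10^6 → turbulent
ε/D = 0.29/429 = 6.76×10^-4
Haaland: f = 0.01827
h_f = f(L/D)V²/(2g) = 0.01827·(2310/0.429)·2.892²/(2·9.81) = 41.92 m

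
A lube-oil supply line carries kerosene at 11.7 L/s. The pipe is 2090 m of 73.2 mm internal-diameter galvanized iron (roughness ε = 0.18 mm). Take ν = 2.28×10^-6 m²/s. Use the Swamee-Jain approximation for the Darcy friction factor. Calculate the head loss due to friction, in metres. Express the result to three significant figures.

h_f ≈ 300 m

V = 4Q/(πD²) = 4·0.0117/(π·0.0732²) = 2.780 m/s
Re = VD/ν = 2.780·0.0732/2.28×10^-6 = 8.93×10^4 → turbulent
ε/D = 0.18/73.2 = 0.00246
Swamee-Jain: f = 0.02665
h_f = f(L/D)V²/(2g) = 0.02665·(2090/0.0732)·2.780²/(2·9.81) = 299.8 m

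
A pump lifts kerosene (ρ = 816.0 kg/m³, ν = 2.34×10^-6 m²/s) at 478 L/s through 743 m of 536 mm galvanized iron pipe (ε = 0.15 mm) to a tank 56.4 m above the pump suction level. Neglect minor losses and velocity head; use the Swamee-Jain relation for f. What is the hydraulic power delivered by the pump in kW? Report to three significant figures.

P_hyd ≈ 236 kW

V = 4Q/(πD²) = 2.118 m/s; Re = 4.85×10^5; ε/D = 2.80×10^-4; f = 0.01625
h_f = f(L/D)V²/2g = 5.151 m
Total head H = z + h_f = 56.4 + 5.151 = 61.55 m
P_hyd = ρgQH = 816.0·9.81·0.478·61.55 = 235.5 kW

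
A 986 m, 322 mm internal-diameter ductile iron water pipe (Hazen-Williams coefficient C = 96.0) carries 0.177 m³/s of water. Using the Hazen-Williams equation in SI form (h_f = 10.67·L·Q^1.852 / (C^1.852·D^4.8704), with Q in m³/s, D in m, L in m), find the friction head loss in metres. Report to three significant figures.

h_f = 10.67·986·0.177^1.852 / (96.0^1.852·0.322^4.8704) = 22.65 m

h_f ≈ 22.6 m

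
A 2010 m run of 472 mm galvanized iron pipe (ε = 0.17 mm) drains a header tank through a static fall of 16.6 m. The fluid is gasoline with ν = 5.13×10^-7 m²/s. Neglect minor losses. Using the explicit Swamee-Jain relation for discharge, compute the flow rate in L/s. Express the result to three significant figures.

Q ≈ 384 L/s

Swamee-Jain (Type II): Q = -0.965·√(gD⁵h_f/L)·ln[ε/(3.7D) + √(3.17ν²L/(gD³h_f))]
√(gD⁵h_f/L) = √(9.81·0.472⁵·16.6/2010) = 0.04357
ε/(3.7D) = 9.73×10^-5; √(3.17ν²L/(gD³h_f)) = 9.90×10^-6
Q = -0.965·0.04357·ln(1.072×10^-4) = 0.3843 m³/s
Check: V = 2.20 m/s, Re = 2.02×10^6, f = 0.01594, h_f = 16.7 m ≈ 16.6 m ✓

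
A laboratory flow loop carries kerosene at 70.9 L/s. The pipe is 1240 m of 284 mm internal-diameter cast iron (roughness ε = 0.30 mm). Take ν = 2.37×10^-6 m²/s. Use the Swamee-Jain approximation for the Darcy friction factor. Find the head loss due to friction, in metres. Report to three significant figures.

V = 4Q/(πD²) = 4·0.0709/(π·0.284²) = 1.119 m/s
Re = VD/ν = 1.119·0.284/2.37×10^-6 = 1.34×10^5 → turbulent
ε/D = 0.30/284 = 0.00106
Swamee-Jain: f = 0.02199
h_f = f(L/D)V²/(2g) = 0.02199·(1240/0.284)·1.119²/(2·9.81) = 6.130 m

h_f ≈ 6.13 m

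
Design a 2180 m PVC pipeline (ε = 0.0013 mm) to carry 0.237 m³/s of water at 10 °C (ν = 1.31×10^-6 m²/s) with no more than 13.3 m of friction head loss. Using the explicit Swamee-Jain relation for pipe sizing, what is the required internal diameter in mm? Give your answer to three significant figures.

D ≈ 401 mm

Swamee-Jain (Type III): D = 0.66·[ε^1.25·(LQ²/(gh_f))^4.75 + ν·Q^9.4·(L/(gh_f))^5.2]^0.04
LQ²/(gh_f) = 0.9385; L/(gh_f) = 16.71
Term 1 = ε^1.25·(…)^4.75 = 3.25×10^-8; Term 2 = ν·Q^9.4·(…)^5.2 = 3.97×10^-6
D = 0.66·(3.25×10^-8 + 3.97×10^-6)^0.04 = 0.4015 m = 401 mm
Check: V = 1.87 m/s, Re = 5.74×10^5, f = 0.01283, h_f = 12.4 m ≈ 13.3 m ✓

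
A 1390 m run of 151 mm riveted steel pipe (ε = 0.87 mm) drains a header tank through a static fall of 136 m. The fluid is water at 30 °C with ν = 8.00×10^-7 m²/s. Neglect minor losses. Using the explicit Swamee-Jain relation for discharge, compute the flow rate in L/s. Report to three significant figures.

Q ≈ 54.0 L/s

Swamee-Jain (Type II): Q = -0.965·√(gD⁵h_f/L)·ln[ε/(3.7D) + √(3.17ν²L/(gD³h_f))]
√(gD⁵h_f/L) = √(9.81·0.151⁵·136/1390) = 0.008680
ε/(3.7D) = 0.00156; √(3.17ν²L/(gD³h_f)) = 2.48×10^-5
Q = -0.965·0.008680·ln(0.001582) = 0.05402 m³/s
Check: V = 3.02 m/s, Re = 5.69×10^5, f = 0.03195, h_f = 136 m ≈ 136 m ✓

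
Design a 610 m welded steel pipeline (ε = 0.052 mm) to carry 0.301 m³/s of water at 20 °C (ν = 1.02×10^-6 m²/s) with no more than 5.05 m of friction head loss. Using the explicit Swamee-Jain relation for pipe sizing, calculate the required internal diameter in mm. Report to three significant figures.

D ≈ 421 mm

Swamee-Jain (Type III): D = 0.66·[ε^1.25·(LQ²/(gh_f))^4.75 + ν·Q^9.4·(L/(gh_f))^5.2]^0.04
LQ²/(gh_f) = 1.116; L/(gh_f) = 12.31
Term 1 = ε^1.25·(…)^4.75 = 7.42×10^-6; Term 2 = ν·Q^9.4·(…)^5.2 = 5.98×10^-6
D = 0.66·(7.42×10^-6 + 5.98×10^-6)^0.04 = 0.4213 m = 421 mm
Check: V = 2.16 m/s, Re = 8.92×10^5, f = 0.01396, h_f = 4.80 m ≈ 5.05 m ✓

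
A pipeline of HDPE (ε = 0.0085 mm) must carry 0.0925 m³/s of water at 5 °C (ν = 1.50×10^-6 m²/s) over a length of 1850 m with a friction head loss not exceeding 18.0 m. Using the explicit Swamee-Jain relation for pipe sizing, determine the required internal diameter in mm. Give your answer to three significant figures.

Swamee-Jain (Type III): D = 0.66·[ε^1.25·(LQ²/(gh_f))^4.75 + ν·Q^9.4·(L/(gh_f))^5.2]^0.04
LQ²/(gh_f) = 0.08964; L/(gh_f) = 10.48
Term 1 = ε^1.25·(…)^4.75 = 4.86×10^-12; Term 2 = ν·Q^9.4·(…)^5.2 = 5.79×10^-11
D = 0.66·(4.86×10^-12 + 5.79×10^-11)^0.04 = 0.2579 m = 258 mm
Check: V = 1.77 m/s, Re = 3.04×10^5, f = 0.01472, h_f = 16.9 m ≈ 18.0 m ✓

D ≈ 258 mm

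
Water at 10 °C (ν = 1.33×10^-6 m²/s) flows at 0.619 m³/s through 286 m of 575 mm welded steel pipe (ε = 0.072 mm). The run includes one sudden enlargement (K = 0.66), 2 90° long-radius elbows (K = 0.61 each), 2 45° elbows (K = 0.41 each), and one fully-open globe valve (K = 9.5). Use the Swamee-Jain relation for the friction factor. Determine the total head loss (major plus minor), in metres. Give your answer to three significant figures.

H_L ≈ 5.53 m

V = 4Q/(πD²) = 2.384 m/s; V²/2g = 0.2896 m
Re = 1.03×10^6, ε/D = 1.25×10^-4 → f = 0.01383 (Swamee-Jain)
Major: h_f = f(L/D)·V²/2g = 0.01383·497.4·0.2896 = 1.993 m
Minor: ΣK = 12.2; h_m = ΣK·V²/2g = 3.533 m
Total H_L = 1.993 + 3.533 = 5.526 m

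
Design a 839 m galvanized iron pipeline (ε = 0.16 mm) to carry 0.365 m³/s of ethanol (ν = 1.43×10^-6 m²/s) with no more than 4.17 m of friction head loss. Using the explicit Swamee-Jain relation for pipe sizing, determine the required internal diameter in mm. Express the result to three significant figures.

Swamee-Jain (Type III): D = 0.66·[ε^1.25·(LQ²/(gh_f))^4.75 + ν·Q^9.4·(L/(gh_f))^5.2]^0.04
LQ²/(gh_f) = 2.732; L/(gh_f) = 20.51
Term 1 = ε^1.25·(…)^4.75 = 0.00213; Term 2 = ν·Q^9.4·(…)^5.2 = 7.30×10^-4
D = 0.66·(0.00213 + 7.30×10^-4)^0.04 = 0.5222 m = 522 mm
Check: V = 1.70 m/s, Re = 6.22×10^5, f = 0.01620, h_f = 3.85 m ≈ 4.17 m ✓

D ≈ 522 mm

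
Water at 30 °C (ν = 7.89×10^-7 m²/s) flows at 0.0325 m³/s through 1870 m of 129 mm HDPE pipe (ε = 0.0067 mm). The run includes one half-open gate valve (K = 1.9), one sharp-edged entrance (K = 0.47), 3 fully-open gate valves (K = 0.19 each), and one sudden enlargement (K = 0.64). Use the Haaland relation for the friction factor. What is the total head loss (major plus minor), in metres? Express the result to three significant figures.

V = 4Q/(πD²) = 2.487 m/s; V²/2g = 0.3152 m
Re = 4.07×10^5, ε/D = 5.19×10^-5 → f = 0.01411 (Haaland)
Major: h_f = f(L/D)·V²/2g = 0.01411·14496·0.3152 = 64.48 m
Minor: ΣK = 3.58; h_m = ΣK·V²/2g = 1.128 m
Total H_L = 64.48 + 1.128 = 65.61 m

H_L ≈ 65.6 m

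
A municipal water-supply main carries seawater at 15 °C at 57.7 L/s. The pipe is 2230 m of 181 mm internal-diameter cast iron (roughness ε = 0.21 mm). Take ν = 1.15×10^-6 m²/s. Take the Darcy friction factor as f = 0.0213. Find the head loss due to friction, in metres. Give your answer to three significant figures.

h_f ≈ 67.3 m

V = 4Q/(πD²) = 4·0.0577/(π·0.181²) = 2.242 m/s
h_f = f(L/D)V²/(2g) = 0.02130·(2230/0.181)·2.242²/(2·9.81) = 67.26 m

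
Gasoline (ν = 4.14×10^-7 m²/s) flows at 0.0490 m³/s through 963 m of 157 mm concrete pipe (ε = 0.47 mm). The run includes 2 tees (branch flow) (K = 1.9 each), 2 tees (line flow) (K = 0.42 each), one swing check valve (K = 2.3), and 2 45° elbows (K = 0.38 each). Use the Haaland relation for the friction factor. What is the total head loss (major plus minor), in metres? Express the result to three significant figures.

V = 4Q/(πD²) = 2.531 m/s; V²/2g = 0.3265 m
Re = 9.60×10^5, ε/D = 0.00299 → f = 0.02633 (Haaland)
Major: h_f = f(L/D)·V²/2g = 0.02633·6134·0.3265 = 52.73 m
Minor: ΣK = 7.70; h_m = ΣK·V²/2g = 2.514 m
Total H_L = 52.73 + 2.514 = 55.25 m

H_L ≈ 55.2 m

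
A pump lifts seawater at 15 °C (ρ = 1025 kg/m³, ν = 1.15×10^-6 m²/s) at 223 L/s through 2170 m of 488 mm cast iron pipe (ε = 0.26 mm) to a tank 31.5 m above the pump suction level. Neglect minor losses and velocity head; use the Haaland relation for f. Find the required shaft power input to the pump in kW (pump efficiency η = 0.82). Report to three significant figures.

V = 4Q/(πD²) = 1.192 m/s; Re = 5.06×10^5; ε/D = 5.33×10^-4; f = 0.01777
h_f = f(L/D)V²/2g = 5.726 m
Total head H = z + h_f = 31.5 + 5.726 = 37.23 m
P_hyd = ρgQH = 1025·9.81·0.223·37.23 = 83.47 kW
P_shaft = P_hyd/η = 83.47/0.82 = 101.8 kW

P_shaft ≈ 102 kW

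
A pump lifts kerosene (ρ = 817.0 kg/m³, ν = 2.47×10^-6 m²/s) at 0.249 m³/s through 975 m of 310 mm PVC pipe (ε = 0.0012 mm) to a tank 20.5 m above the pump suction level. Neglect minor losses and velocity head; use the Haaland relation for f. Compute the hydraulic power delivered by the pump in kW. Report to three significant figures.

V = 4Q/(πD²) = 3.299 m/s; Re = 4.14×10^5; ε/D = 3.87×10^-6; f = 0.01355
h_f = f(L/D)V²/2g = 23.64 m
Total head H = z + h_f = 20.5 + 23.64 = 44.14 m
P_hyd = ρgQH = 817.0·9.81·0.249·44.14 = 88.10 kW

P_hyd ≈ 88.1 kW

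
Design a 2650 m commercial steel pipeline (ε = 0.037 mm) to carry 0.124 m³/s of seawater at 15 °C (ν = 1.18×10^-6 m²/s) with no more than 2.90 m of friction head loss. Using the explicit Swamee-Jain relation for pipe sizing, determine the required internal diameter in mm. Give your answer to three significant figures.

Swamee-Jain (Type III): D = 0.66·[ε^1.25·(LQ²/(gh_f))^4.75 + ν·Q^9.4·(L/(gh_f))^5.2]^0.04
LQ²/(gh_f) = 1.432; L/(gh_f) = 93.15
Term 1 = ε^1.25·(…)^4.75 = 1.59×10^-5; Term 2 = ν·Q^9.4·(…)^5.2 = 6.16×10^-5
D = 0.66·(1.59×10^-5 + 6.16×10^-5)^0.04 = 0.4520 m = 452 mm
Check: V = 0.773 m/s, Re = 2.96×10^5, f = 0.01529, h_f = 2.73 m ≈ 2.90 m ✓

D ≈ 452 mm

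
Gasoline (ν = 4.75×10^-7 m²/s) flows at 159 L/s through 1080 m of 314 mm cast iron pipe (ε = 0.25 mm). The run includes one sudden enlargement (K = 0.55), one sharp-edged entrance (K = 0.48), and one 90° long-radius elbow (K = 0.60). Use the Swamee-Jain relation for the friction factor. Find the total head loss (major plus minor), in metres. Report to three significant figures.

H_L ≈ 14.3 m

V = 4Q/(πD²) = 2.053 m/s; V²/2g = 0.2149 m
Re = 1.36×10^6, ε/D = 7.96×10^-4 → f = 0.01894 (Swamee-Jain)
Major: h_f = f(L/D)·V²/2g = 0.01894·3439·0.2149 = 14.00 m
Minor: ΣK = 1.63; h_m = ΣK·V²/2g = 0.3503 m
Total H_L = 14.00 + 0.3503 = 14.35 m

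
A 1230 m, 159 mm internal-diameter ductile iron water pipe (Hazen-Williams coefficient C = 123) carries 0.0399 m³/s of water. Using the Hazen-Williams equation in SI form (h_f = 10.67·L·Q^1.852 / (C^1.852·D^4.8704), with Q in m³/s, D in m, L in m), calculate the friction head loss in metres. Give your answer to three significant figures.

h_f = 10.67·1230·0.0399^1.852 / (123^1.852·0.159^4.8704) = 35.16 m

h_f ≈ 35.2 m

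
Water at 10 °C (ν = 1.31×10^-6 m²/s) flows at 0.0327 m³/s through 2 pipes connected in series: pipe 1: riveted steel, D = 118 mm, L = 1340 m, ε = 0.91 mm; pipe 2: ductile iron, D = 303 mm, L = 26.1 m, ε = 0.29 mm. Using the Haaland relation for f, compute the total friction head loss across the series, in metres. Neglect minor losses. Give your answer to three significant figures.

H ≈ 182 m

Pipe 1: V = 2.990 m/s, Re = 2.69×10^5, ε/D = 0.00771, f = 0.03509, h_1 = f(L/D)V²/2g = 181.6 m
Pipe 2: V = 0.4535 m/s, Re = 1.05×10^5, ε/D = 9.57×10^-4, f = 0.02172, h_2 = f(L/D)V²/2g = 0.01961 m
Series → Q common, losses add: H = Σh = 181.6 m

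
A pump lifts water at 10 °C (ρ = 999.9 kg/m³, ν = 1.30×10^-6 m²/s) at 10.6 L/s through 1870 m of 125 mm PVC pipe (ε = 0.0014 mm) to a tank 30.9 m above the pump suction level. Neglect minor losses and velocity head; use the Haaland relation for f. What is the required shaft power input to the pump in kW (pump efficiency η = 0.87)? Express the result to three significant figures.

V = 4Q/(πD²) = 0.8638 m/s; Re = 8.31×10^4; ε/D = 1.12×10^-5; f = 0.01857
h_f = f(L/D)V²/2g = 10.57 m
Total head H = z + h_f = 30.9 + 10.57 = 41.47 m
P_hyd = ρgQH = 999.9·9.81·0.0106·41.47 = 4.311 kW
P_shaft = P_hyd/η = 4.311/0.87 = 4.956 kW

P_shaft ≈ 4.96 kW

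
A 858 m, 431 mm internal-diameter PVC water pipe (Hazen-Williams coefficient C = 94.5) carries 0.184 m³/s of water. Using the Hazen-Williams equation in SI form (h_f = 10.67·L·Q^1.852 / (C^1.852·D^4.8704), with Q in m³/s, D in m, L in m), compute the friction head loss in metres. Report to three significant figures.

h_f ≈ 5.27 m

h_f = 10.67·858·0.184^1.852 / (94.5^1.852·0.431^4.8704) = 5.270 m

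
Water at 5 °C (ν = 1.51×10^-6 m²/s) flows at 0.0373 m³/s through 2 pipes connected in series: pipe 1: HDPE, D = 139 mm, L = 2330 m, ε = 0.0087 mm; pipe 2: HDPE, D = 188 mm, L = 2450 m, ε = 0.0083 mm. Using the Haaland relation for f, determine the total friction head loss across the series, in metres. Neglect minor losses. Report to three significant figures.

H ≈ 100 m

Pipe 1: V = 2.458 m/s, Re = 2.26×10^5, ε/D = 6.26×10^-5, f = 0.01559, h_1 = f(L/D)V²/2g = 80.48 m
Pipe 2: V = 1.344 m/s, Re = 1.67×10^5, ε/D = 4.41×10^-5, f = 0.01631, h_2 = f(L/D)V²/2g = 19.56 m
Series → Q common, losses add: H = Σh = 100.0 m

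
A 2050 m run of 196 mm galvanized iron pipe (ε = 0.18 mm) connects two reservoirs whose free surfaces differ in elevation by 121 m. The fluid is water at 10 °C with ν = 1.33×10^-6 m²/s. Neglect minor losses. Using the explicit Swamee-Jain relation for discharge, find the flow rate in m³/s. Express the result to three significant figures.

Swamee-Jain (Type II): Q = -0.965·√(gD⁵h_f/L)·ln[ε/(3.7D) + √(3.17ν²L/(gD³h_f))]
√(gD⁵h_f/L) = √(9.81·0.196⁵·121/2050) = 0.01294
ε/(3.7D) = 2.48×10^-4; √(3.17ν²L/(gD³h_f)) = 3.59×10^-5
Q = -0.965·0.01294·ln(2.841×10^-4) = 0.1020 m³/s
Check: V = 3.38 m/s, Re = 4.98×10^5, f = 0.01999, h_f = 122 m ≈ 121 m ✓

Q ≈ 0.102 m³/s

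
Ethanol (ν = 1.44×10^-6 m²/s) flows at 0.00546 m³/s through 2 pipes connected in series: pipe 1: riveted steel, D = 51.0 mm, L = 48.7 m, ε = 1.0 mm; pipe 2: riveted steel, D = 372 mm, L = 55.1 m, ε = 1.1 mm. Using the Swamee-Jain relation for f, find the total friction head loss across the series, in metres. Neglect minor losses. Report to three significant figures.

H ≈ 17.0 m

Pipe 1: V = 2.673 m/s, Re = 9.47×10^4, ε/D = 0.0196, f = 0.04893, h_1 = f(L/D)V²/2g = 17.01 m
Pipe 2: V = 0.05024 m/s, Re = 1.30×10^4, ε/D = 0.00296, f = 0.03398, h_2 = f(L/D)V²/2g = 6.475×10^-4 m
Series → Q common, losses add: H = Σh = 17.01 m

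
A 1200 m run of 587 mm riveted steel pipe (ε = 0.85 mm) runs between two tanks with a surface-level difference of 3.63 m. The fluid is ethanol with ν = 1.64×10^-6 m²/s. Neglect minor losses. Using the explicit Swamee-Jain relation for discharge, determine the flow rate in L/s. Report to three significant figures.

Swamee-Jain (Type II): Q = -0.965·√(gD⁵h_f/L)·ln[ε/(3.7D) + √(3.17ν²L/(gD³h_f))]
√(gD⁵h_f/L) = √(9.81·0.587⁵·3.63/1200) = 0.04548
ε/(3.7D) = 3.91×10^-4; √(3.17ν²L/(gD³h_f)) = 3.77×10^-5
Q = -0.965·0.04548·ln(4.291×10^-4) = 0.3403 m³/s
Check: V = 1.26 m/s, Re = 4.50×10^5, f = 0.02217, h_f = 3.65 m ≈ 3.63 m ✓

Q ≈ 340 L/s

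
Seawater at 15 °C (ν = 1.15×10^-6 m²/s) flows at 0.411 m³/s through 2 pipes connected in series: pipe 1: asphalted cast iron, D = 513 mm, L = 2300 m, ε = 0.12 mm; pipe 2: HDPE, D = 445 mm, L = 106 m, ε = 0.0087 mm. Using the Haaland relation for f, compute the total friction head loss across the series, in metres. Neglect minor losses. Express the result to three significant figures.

Pipe 1: V = 1.988 m/s, Re = 8.87×10^5, ε/D = 2.34×10^-4, f = 0.01505, h_1 = f(L/D)V²/2g = 13.60 m
Pipe 2: V = 2.643 m/s, Re = 1.02×10^6, ε/D = 1.96×10^-5, f = 0.01191, h_2 = f(L/D)V²/2g = 1.010 m
Series → Q common, losses add: H = Σh = 14.61 m

H ≈ 14.6 m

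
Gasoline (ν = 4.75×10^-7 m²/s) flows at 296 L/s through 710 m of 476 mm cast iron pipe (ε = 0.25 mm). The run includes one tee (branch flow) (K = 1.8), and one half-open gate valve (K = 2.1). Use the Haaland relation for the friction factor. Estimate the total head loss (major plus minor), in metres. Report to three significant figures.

H_L ≈ 4.16 m

V = 4Q/(πD²) = 1.663 m/s; V²/2g = 0.1410 m
Re = 1.67×10^6, ε/D = 5.25×10^-4 → f = 0.01718 (Haaland)
Major: h_f = f(L/D)·V²/2g = 0.01718·1492·0.1410 = 3.613 m
Minor: ΣK = 3.90; h_m = ΣK·V²/2g = 0.5500 m
Total H_L = 3.613 + 0.5500 = 4.163 m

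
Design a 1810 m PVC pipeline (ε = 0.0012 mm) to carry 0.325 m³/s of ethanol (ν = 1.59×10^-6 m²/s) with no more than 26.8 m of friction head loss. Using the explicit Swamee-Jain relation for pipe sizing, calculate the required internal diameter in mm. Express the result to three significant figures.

Swamee-Jain (Type III): D = 0.66·[ε^1.25·(LQ²/(gh_f))^4.75 + ν·Q^9.4·(L/(gh_f))^5.2]^0.04
LQ²/(gh_f) = 0.7272; L/(gh_f) = 6.885
Term 1 = ε^1.25·(…)^4.75 = 8.75×10^-9; Term 2 = ν·Q^9.4·(…)^5.2 = 9.33×10^-7
D = 0.66·(8.75×10^-9 + 9.33×10^-7)^0.04 = 0.3789 m = 379 mm
Check: V = 2.88 m/s, Re = 6.87×10^5, f = 0.01244, h_f = 25.2 m ≈ 26.8 m ✓

D ≈ 379 mm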